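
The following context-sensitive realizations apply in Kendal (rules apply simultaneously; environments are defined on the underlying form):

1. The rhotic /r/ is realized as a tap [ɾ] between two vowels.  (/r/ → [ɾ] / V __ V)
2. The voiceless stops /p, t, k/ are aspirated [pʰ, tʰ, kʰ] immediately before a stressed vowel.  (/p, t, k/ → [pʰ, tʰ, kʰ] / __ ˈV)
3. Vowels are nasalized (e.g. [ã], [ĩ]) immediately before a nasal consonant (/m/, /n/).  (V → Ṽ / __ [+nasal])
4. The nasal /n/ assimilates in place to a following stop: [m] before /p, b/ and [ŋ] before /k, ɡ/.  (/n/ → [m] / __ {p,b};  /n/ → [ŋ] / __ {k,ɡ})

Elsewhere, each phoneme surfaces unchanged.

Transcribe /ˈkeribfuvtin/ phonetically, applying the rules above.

/k/ (word-initial): immediately before a stressed vowel, so rule 2 applies → [kʰ].
/e/ (between /k/ and /r/): rule 3 targets it, but not before a nasal consonant → unchanged [e].
/r/ (between /e/ and /i/) occurs between two vowels → [ɾ] by rule 1.
/i/ — between /r/ and /b/; rule 3 does not apply here → [i].
/b/ stays [b].
/f/ — not in any rule's target class → [f].
/u/ (between /f/ and /v/) is in the target of rule 3 but the environment (before a nasal consonant) is not met → [u].
/v/ (between /u/ and /t/) is unaffected → [v].
/t/ (between /v/ and /i/): rule 2 targets it, but not immediately before a stressed vowel → unchanged [t].
/i/ (between /t/ and /n/): before a nasal consonant, so rule 3 applies → [ĩ].
/n/ — word-final; rule 4 does not apply here → [n].

[ˈkʰeɾibfuvtĩn]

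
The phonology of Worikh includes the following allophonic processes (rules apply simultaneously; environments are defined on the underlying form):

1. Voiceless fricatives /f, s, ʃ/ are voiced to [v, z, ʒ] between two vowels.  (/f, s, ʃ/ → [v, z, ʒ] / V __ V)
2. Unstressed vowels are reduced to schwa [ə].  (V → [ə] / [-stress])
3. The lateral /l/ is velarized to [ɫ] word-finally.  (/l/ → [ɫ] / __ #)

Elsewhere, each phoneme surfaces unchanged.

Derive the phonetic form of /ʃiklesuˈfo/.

[ʃəkləzəˈvo]

/ʃ/ (word-initial) is in the target of rule 1 but the environment (between two vowels) is not met → [ʃ].
Rule 2 applies to /i/ (between /ʃ/ and /k/: in an unstressed syllable) → [ə].
/k/ (between /i/ and /l/): no rule targets it → [k].
/l/ — between /k/ and /e/; rule 3 does not apply here → [l].
/e/ meets the environment for rule 2 (in an unstressed syllable) → [ə].
Rule 1 applies to /s/ (between /e/ and /u/: between two vowels) → [z].
/u/ (between /s/ and /f/) occurs in an unstressed syllable → [ə] by rule 2.
/f/ — between /u/ and /o/, between two vowels — surfaces as [v] (rule 1).
/o/ (word-final) is in the target of rule 2 but the environment (in an unstressed syllable) is not met → [o].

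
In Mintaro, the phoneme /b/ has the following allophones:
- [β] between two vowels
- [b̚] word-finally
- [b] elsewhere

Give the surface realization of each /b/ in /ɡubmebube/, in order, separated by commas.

Occurrence 1 (position 3): no conditioning environment matches → elsewhere allophone [b].
Occurrence 2 (position 6): between two vowels → [β].
Occurrence 3 (position 8): between two vowels → [β].

[b], [β], [β]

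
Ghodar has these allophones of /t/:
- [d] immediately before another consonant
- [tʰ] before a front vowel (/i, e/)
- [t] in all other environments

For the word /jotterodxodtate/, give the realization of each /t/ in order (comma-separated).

Occurrence 1 (position 3): immediately before another consonant → [d].
Occurrence 2 (position 4): before a front vowel (/i, e/) → [tʰ].
Occurrence 3 (position 12): no conditioning environment matches → elsewhere allophone [t].
Occurrence 4 (position 14): before a front vowel (/i, e/) → [tʰ].

[d], [tʰ], [t], [tʰ]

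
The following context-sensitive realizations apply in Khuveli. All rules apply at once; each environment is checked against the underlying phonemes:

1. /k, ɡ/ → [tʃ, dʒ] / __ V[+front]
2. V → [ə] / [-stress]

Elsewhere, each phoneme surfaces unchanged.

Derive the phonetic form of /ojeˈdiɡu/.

[əjəˈdiɡə]

/o/ (word-initial) occurs in an unstressed syllable → [ə] by rule 2.
/j/ — not in any rule's target class → [j].
/e/ (between /j/ and /d/): in an unstressed syllable, so rule 2 applies → [ə].
/d/ — not in any rule's target class → [d].
/i/ (between /d/ and /ɡ/): rule 2 targets it, but not in an unstressed syllable → unchanged [i].
/ɡ/ (between /i/ and /u/) fails the environment for rule 1, so it stays [ɡ].
/u/ (word-final): in an unstressed syllable, so rule 2 applies → [ə].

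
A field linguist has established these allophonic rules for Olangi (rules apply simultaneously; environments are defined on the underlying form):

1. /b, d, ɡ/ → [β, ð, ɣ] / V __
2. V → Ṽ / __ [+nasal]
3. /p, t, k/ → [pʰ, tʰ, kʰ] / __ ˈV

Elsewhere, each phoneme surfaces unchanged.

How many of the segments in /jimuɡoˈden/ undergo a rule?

Segments that undergo a rule: /i/ → [ĩ] (rule 2); /ɡ/ → [ɣ] (rule 1); /d/ → [ð] (rule 1); /e/ → [ẽ] (rule 2).
All other segments surface unchanged.

4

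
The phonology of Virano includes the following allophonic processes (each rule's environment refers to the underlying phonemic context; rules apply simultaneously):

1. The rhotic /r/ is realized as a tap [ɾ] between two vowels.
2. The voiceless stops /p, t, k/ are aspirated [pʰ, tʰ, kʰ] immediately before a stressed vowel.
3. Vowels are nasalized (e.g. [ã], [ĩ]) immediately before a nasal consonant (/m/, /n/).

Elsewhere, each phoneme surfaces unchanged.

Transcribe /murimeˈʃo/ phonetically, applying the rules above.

[muɾĩmeˈʃo]

/m/ stays [m].
/u/ (between /m/ and /r/): rule 3 targets it, but not before a nasal consonant → unchanged [u].
/r/ — between /u/ and /i/, between two vowels — surfaces as [ɾ] (rule 1).
/i/ (between /r/ and /m/): before a nasal consonant, so rule 3 applies → [ĩ].
/m/ (between /i/ and /e/): no rule targets it → [m].
/e/ (between /m/ and /ʃ/): rule 3 targets it, but not before a nasal consonant → unchanged [e].
/ʃ/ — not in any rule's target class → [ʃ].
/o/ (word-final) is in the target of rule 3 but the environment (before a nasal consonant) is not met → [o].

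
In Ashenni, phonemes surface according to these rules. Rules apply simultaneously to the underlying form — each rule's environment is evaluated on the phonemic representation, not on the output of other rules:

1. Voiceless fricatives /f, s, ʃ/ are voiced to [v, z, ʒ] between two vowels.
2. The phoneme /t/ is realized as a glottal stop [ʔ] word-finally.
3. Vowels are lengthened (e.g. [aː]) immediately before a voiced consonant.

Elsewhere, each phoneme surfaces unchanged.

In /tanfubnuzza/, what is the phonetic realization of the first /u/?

/u/ — between /f/ and /b/, before a voiced consonant — surfaces as [uː] (rule 3).

[uː]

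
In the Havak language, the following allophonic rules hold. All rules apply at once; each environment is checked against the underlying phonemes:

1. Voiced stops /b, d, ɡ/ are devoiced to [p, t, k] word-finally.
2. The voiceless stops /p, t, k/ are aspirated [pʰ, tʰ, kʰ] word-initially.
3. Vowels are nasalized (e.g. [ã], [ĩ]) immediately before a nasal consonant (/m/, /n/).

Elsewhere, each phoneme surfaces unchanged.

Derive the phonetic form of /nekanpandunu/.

/n/ — not in any rule's target class → [n].
/e/ (between /n/ and /k/) is in the target of rule 3 but the environment (before a nasal consonant) is not met → [e].
/k/ — between /e/ and /a/; rule 2 does not apply here → [k].
/a/ (between /k/ and /n/) occurs before a nasal consonant → [ã] by rule 3.
/n/ — not in any rule's target class → [n].
/p/ (between /n/ and /a/) fails the environment for rule 2, so it stays [p].
/a/ meets the environment for rule 3 (before a nasal consonant) → [ã].
/n/ (between /a/ and /d/) is unaffected → [n].
/d/ (between /n/ and /u/) is in the target of rule 1 but the environment (word-finally) is not met → [d].
/u/ meets the environment for rule 3 (before a nasal consonant) → [ũ].
/n/ stays [n].
/u/ (word-final): rule 3 targets it, but not before a nasal consonant → unchanged [u].

[nekãnpãndũnu]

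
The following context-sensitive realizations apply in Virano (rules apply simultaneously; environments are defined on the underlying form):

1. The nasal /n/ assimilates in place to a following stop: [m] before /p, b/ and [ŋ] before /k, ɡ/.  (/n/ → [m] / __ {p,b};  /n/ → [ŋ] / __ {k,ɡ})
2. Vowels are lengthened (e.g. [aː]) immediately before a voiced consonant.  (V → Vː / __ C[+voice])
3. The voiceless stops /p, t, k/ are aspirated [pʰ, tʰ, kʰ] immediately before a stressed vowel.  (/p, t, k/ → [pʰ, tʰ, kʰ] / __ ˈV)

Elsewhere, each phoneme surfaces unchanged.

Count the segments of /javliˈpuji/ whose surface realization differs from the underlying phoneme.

Segments that undergo a rule: /a/ → [aː] (rule 2); /p/ → [pʰ] (rule 3); /u/ → [uː] (rule 2).
All other segments surface unchanged.

3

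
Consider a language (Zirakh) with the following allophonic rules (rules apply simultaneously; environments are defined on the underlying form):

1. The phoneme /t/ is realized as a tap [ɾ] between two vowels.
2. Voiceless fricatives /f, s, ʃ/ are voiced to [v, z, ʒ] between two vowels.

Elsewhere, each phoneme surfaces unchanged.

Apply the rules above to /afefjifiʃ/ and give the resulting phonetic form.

/a/ (word-initial): no rule targets it → [a].
/f/ (between /a/ and /e/) occurs between two vowels → [v] by rule 2.
/e/ (between /f/ and /f/): no rule targets it → [e].
/f/ (between /e/ and /j/) fails the environment for rule 2, so it stays [f].
/j/ (between /f/ and /i/) is unaffected → [j].
/i/ (between /j/ and /f/) is unaffected → [i].
/f/ — between /i/ and /i/, between two vowels — surfaces as [v] (rule 2).
/i/ stays [i].
/ʃ/ (word-final) fails the environment for rule 2, so it stays [ʃ].

[avefjiviʃ]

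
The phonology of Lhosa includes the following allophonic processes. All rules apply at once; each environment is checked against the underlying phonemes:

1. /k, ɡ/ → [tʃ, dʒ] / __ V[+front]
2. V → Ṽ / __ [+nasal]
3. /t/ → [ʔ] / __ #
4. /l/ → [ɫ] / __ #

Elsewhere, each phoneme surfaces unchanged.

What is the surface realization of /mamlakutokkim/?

/m/ stays [m].
/a/ (between /m/ and /m/): before a nasal consonant, so rule 2 applies → [ã].
/m/ (between /a/ and /l/) is unaffected → [m].
/l/ (between /m/ and /a/) is in the target of rule 4 but the environment (word-finally) is not met → [l].
/a/ — between /l/ and /k/; rule 2 does not apply here → [a].
/k/ (between /a/ and /u/) fails the environment for rule 1, so it stays [k].
/u/ (between /k/ and /t/) fails the environment for rule 2, so it stays [u].
/t/ (between /u/ and /o/): rule 3 targets it, but not word-finally → unchanged [t].
/o/ (between /t/ and /k/) fails the environment for rule 2, so it stays [o].
/k/ (between /o/ and /k/) is in the target of rule 1 but the environment (before a front vowel) is not met → [k].
Rule 1 applies to /k/ (between /k/ and /i/: before a front vowel) → [tʃ].
Rule 2 applies to /i/ (between /k/ and /m/: before a nasal consonant) → [ĩ].
/m/ (word-final) is unaffected → [m].

[mãmlakutoktʃĩm]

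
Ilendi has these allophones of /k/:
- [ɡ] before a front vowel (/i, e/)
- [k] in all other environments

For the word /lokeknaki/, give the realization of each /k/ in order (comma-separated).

[ɡ], [k], [ɡ]

Occurrence 1 (position 3): before a front vowel (/i, e/) → [ɡ].
Occurrence 2 (position 5): no conditioning environment matches → elsewhere allophone [k].
Occurrence 3 (position 8): before a front vowel (/i, e/) → [ɡ].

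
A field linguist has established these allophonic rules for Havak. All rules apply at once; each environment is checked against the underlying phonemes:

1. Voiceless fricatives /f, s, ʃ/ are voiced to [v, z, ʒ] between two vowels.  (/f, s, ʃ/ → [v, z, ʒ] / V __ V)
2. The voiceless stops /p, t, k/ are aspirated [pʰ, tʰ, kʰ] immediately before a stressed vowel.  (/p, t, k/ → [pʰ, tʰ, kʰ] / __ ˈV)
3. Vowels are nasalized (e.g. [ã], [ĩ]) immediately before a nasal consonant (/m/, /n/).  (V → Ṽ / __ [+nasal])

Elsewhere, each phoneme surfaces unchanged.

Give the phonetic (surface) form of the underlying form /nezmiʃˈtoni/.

[nezmiʃˈtʰõni]

/n/ (word-initial) is unaffected → [n].
/e/ (between /n/ and /z/): rule 3 targets it, but not before a nasal consonant → unchanged [e].
/z/ (between /e/ and /m/): no rule targets it → [z].
/m/ — not in any rule's target class → [m].
/i/ (between /m/ and /ʃ/) fails the environment for rule 3, so it stays [i].
/ʃ/ (between /i/ and /t/) is in the target of rule 1 but the environment (between two vowels) is not met → [ʃ].
Rule 2 applies to /t/ (between /ʃ/ and /o/: immediately before a stressed vowel) → [tʰ].
/o/ — between /t/ and /n/, before a nasal consonant — surfaces as [õ] (rule 3).
/n/ (between /o/ and /i/): no rule targets it → [n].
/i/ — word-final; rule 3 does not apply here → [i].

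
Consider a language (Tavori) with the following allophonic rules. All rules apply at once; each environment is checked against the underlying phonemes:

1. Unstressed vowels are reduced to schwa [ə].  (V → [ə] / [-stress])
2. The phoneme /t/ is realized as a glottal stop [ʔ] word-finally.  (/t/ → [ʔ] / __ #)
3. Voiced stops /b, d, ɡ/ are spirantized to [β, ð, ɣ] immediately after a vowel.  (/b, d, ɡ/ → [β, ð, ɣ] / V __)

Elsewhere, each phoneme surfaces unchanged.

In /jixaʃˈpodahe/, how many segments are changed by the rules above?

5

Segments that undergo a rule: /i/ → [ə] (rule 1); /a/ → [ə] (rule 1); /d/ → [ð] (rule 3); /a/ → [ə] (rule 1); /e/ → [ə] (rule 1).
All other segments surface unchanged.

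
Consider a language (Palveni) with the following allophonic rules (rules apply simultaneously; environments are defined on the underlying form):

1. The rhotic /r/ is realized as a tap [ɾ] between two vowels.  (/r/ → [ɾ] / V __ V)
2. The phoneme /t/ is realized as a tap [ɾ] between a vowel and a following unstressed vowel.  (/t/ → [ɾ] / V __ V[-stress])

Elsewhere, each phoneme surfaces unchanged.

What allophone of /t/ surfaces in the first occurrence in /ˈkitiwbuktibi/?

/t/ (between /i/ and /i/): between a vowel and a following unstressed vowel, so rule 2 applies → [ɾ].

[ɾ]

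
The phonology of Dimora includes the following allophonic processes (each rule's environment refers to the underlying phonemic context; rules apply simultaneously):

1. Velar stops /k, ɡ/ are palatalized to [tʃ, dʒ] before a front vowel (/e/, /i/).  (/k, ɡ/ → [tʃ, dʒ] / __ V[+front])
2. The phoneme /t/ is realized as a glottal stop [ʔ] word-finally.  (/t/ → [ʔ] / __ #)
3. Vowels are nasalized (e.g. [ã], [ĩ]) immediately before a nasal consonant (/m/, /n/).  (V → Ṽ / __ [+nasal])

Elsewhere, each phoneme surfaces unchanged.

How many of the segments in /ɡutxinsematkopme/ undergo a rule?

Segments that undergo a rule: /i/ → [ĩ] (rule 3); /e/ → [ẽ] (rule 3).
All other segments surface unchanged.

2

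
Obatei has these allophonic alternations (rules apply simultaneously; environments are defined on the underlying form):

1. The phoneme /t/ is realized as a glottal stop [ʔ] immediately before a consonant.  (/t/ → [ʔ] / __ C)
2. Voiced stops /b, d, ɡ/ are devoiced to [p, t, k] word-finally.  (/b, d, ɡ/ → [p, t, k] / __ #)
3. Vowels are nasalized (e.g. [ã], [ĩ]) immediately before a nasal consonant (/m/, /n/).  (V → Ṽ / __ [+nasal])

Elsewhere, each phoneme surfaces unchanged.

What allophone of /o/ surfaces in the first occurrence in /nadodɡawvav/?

[o]

/o/ (between /d/ and /d/) fails the environment for rule 3, so it stays [o].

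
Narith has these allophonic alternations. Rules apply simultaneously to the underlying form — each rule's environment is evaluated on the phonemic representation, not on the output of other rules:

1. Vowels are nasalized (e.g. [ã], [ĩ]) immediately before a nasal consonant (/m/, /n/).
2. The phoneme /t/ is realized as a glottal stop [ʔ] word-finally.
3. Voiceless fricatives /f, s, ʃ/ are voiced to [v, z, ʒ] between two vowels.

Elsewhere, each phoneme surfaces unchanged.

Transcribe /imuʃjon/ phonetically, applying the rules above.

/i/ meets the environment for rule 1 (before a nasal consonant) → [ĩ].
/u/ — between /m/ and /ʃ/; rule 1 does not apply here → [u].
/ʃ/ (between /u/ and /j/): rule 3 targets it, but not between two vowels → unchanged [ʃ].
/o/ (between /j/ and /n/) occurs before a nasal consonant → [õ] by rule 1.

[ĩmuʃjõn]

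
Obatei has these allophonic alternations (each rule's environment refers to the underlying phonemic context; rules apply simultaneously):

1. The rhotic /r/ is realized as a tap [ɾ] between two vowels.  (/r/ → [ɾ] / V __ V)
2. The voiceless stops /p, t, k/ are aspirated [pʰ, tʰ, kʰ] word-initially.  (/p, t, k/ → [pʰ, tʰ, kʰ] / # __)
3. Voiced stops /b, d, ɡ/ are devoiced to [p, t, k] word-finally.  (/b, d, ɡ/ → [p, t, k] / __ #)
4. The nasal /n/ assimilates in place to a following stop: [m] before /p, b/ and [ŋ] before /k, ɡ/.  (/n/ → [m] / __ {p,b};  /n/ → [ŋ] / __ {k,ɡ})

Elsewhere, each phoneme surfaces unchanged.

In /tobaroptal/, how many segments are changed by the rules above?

Segments that undergo a rule: /t/ → [tʰ] (rule 2); /r/ → [ɾ] (rule 1).
All other segments surface unchanged.

2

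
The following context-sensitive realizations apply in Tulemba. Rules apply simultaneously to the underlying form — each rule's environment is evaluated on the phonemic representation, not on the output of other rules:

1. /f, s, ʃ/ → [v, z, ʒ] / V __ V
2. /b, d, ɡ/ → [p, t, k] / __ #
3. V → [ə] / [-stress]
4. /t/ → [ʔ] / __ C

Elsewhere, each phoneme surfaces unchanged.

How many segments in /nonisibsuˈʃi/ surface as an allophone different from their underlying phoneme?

6

Segments that undergo a rule: /o/ → [ə] (rule 3); /i/ → [ə] (rule 3); /s/ → [z] (rule 1); /i/ → [ə] (rule 3); /u/ → [ə] (rule 3); /ʃ/ → [ʒ] (rule 1).
All other segments surface unchanged.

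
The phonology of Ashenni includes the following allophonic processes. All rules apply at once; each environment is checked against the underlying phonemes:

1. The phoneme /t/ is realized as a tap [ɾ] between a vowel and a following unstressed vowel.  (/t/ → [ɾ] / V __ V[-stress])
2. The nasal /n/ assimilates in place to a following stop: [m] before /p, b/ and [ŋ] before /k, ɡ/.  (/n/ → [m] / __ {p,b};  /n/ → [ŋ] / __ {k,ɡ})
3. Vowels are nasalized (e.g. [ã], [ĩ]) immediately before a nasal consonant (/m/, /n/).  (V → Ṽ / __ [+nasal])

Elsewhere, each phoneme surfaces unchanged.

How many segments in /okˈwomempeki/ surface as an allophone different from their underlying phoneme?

Segments that undergo a rule: /o/ → [õ] (rule 3); /e/ → [ẽ] (rule 3).
All other segments surface unchanged.

2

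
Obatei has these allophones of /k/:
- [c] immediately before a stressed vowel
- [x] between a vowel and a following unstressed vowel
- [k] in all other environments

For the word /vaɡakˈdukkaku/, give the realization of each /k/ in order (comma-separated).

[k], [k], [k], [x]

Occurrence 1 (position 5): no conditioning environment matches → elsewhere allophone [k].
Occurrence 2 (position 8): no conditioning environment matches → elsewhere allophone [k].
Occurrence 3 (position 9): no conditioning environment matches → elsewhere allophone [k].
Occurrence 4 (position 11): between a vowel and a following unstressed vowel → [x].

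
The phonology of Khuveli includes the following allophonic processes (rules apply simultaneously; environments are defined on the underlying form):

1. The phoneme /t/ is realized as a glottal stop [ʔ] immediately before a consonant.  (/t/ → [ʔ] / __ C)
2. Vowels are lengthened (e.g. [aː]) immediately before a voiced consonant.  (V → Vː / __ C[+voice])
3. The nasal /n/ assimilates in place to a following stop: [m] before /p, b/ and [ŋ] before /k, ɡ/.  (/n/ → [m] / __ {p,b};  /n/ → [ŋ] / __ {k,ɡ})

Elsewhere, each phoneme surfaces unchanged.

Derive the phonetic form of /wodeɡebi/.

/w/ stays [w].
/o/ meets the environment for rule 2 (before a voiced consonant) → [oː].
/d/ — not in any rule's target class → [d].
/e/ (between /d/ and /ɡ/): before a voiced consonant, so rule 2 applies → [eː].
/ɡ/ — not in any rule's target class → [ɡ].
Rule 2 applies to /e/ (between /ɡ/ and /b/: before a voiced consonant) → [eː].
/b/ (between /e/ and /i/): no rule targets it → [b].
/i/ (word-final) is in the target of rule 2 but the environment (before a voiced consonant) is not met → [i].

[woːdeːɡeːbi]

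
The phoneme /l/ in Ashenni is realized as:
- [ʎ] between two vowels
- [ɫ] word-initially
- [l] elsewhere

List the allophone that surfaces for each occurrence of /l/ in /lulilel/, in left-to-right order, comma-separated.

[ɫ], [ʎ], [ʎ], [l]

Occurrence 1 (position 1): word-initially → [ɫ].
Occurrence 2 (position 3): between two vowels → [ʎ].
Occurrence 3 (position 5): between two vowels → [ʎ].
Occurrence 4 (position 7): no conditioning environment matches → elsewhere allophone [l].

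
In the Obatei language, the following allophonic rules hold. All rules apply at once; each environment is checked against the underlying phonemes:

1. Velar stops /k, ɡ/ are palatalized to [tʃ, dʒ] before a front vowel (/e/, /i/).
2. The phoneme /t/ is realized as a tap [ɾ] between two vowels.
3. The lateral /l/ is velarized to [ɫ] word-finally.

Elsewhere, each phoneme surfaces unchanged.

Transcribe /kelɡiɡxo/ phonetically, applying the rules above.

/k/ (word-initial) occurs before a front vowel → [tʃ] by rule 1.
/e/ stays [e].
/l/ (between /e/ and /ɡ/) is in the target of rule 3 but the environment (word-finally) is not met → [l].
/ɡ/ (between /l/ and /i/) occurs before a front vowel → [dʒ] by rule 1.
/i/ (between /ɡ/ and /ɡ/) is unaffected → [i].
/ɡ/ (between /i/ and /x/): rule 1 targets it, but not before a front vowel → unchanged [ɡ].
/x/ (between /ɡ/ and /o/): no rule targets it → [x].
/o/ (word-final): no rule targets it → [o].

[tʃeldʒiɡxo]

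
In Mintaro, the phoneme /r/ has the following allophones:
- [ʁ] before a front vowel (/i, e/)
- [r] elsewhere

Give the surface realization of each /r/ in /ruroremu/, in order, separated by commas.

Occurrence 1 (position 1): no conditioning environment matches → elsewhere allophone [r].
Occurrence 2 (position 3): no conditioning environment matches → elsewhere allophone [r].
Occurrence 3 (position 5): before a front vowel (/i, e/) → [ʁ].

[r], [r], [ʁ]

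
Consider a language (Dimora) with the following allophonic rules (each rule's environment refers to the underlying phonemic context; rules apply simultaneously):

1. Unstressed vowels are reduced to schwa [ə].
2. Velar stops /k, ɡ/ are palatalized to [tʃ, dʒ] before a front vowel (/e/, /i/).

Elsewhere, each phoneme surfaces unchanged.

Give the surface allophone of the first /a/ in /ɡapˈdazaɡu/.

/a/ (between /ɡ/ and /p/): in an unstressed syllable, so rule 1 applies → [ə].

[ə]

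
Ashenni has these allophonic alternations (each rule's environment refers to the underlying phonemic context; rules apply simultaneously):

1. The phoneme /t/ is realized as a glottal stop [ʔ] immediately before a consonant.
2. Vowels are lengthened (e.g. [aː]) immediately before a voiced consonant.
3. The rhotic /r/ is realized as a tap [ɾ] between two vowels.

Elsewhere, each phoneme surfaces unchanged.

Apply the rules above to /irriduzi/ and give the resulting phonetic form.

/i/ (word-initial): before a voiced consonant, so rule 2 applies → [iː].
/r/ — between /i/ and /r/; rule 3 does not apply here → [r].
/r/ (between /r/ and /i/) fails the environment for rule 3, so it stays [r].
/i/ meets the environment for rule 2 (before a voiced consonant) → [iː].
/d/ — not in any rule's target class → [d].
/u/ (between /d/ and /z/): before a voiced consonant, so rule 2 applies → [uː].
/z/ stays [z].
/i/ (word-final) fails the environment for rule 2, so it stays [i].

[iːrriːduːzi]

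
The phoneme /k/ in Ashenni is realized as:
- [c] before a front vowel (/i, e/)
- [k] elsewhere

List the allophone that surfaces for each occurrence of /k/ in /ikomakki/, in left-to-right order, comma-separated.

[k], [k], [c]

Occurrence 1 (position 2): no conditioning environment matches → elsewhere allophone [k].
Occurrence 2 (position 6): no conditioning environment matches → elsewhere allophone [k].
Occurrence 3 (position 7): before a front vowel → [c].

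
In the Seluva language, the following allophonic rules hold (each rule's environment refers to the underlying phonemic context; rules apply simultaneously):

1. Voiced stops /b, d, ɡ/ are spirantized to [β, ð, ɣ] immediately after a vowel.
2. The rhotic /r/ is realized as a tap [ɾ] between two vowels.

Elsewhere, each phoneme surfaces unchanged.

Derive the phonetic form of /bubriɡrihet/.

/b/ (word-initial) fails the environment for rule 1, so it stays [b].
/u/ stays [u].
/b/ (between /u/ and /r/) occurs immediately after a vowel → [β] by rule 1.
/r/ (between /b/ and /i/): rule 2 targets it, but not between two vowels → unchanged [r].
/i/ — not in any rule's target class → [i].
/ɡ/ meets the environment for rule 1 (immediately after a vowel) → [ɣ].
/r/ (between /ɡ/ and /i/): rule 2 targets it, but not between two vowels → unchanged [r].
/i/ (between /r/ and /h/): no rule targets it → [i].
/h/ — not in any rule's target class → [h].
/e/ (between /h/ and /t/) is unaffected → [e].
/t/ — not in any rule's target class → [t].

[buβriɣrihet]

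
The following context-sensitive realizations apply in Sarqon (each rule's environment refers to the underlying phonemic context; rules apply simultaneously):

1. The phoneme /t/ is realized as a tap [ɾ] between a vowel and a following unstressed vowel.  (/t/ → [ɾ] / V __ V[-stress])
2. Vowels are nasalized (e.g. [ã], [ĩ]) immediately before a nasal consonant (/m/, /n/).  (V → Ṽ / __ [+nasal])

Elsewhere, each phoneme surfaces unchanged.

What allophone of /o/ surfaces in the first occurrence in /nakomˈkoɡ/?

[õ]

/o/ (between /k/ and /m/): before a nasal consonant, so rule 2 applies → [õ].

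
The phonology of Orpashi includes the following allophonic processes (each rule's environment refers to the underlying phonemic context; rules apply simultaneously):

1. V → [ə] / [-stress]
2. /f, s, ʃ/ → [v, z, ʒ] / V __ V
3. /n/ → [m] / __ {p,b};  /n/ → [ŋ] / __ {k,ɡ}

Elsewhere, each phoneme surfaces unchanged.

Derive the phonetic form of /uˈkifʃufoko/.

[əˈkifʃəvəkə]

/u/ (word-initial) occurs in an unstressed syllable → [ə] by rule 1.
/k/ (between /u/ and /i/) is unaffected → [k].
/i/ (between /k/ and /f/): rule 1 targets it, but not in an unstressed syllable → unchanged [i].
/f/ (between /i/ and /ʃ/): rule 2 targets it, but not between two vowels → unchanged [f].
/ʃ/ (between /f/ and /u/) fails the environment for rule 2, so it stays [ʃ].
/u/ meets the environment for rule 1 (in an unstressed syllable) → [ə].
/f/ (between /u/ and /o/) occurs between two vowels → [v] by rule 2.
/o/ (between /f/ and /k/) occurs in an unstressed syllable → [ə] by rule 1.
/k/ (between /o/ and /o/): no rule targets it → [k].
/o/ (word-final): in an unstressed syllable, so rule 1 applies → [ə].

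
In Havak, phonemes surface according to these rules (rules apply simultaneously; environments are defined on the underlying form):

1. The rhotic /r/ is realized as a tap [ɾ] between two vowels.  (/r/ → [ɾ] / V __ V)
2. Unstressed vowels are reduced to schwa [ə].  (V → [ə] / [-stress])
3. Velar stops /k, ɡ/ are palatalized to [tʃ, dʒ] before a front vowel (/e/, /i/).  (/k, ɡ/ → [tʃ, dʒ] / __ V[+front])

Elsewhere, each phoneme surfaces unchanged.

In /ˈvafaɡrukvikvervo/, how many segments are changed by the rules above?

5

Segments that undergo a rule: /a/ → [ə] (rule 2); /u/ → [ə] (rule 2); /i/ → [ə] (rule 2); /e/ → [ə] (rule 2); /o/ → [ə] (rule 2).
All other segments surface unchanged.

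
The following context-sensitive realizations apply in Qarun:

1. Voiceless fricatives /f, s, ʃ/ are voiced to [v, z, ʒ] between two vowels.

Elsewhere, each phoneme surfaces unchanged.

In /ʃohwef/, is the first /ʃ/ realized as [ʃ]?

/ʃ/ (word-initial) fails the environment for rule 1, so it stays [ʃ].
The actual realization is [ʃ], which matches [ʃ].

Yes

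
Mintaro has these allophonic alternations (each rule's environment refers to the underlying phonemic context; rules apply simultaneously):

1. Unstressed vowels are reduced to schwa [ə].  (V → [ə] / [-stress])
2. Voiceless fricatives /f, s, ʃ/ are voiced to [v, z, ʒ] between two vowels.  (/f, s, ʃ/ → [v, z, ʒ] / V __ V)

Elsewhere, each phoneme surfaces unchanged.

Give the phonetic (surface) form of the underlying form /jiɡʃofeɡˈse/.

/j/ — not in any rule's target class → [j].
/i/ meets the environment for rule 1 (in an unstressed syllable) → [ə].
/ɡ/ stays [ɡ].
/ʃ/ (between /ɡ/ and /o/) is in the target of rule 2 but the environment (between two vowels) is not met → [ʃ].
/o/ (between /ʃ/ and /f/): in an unstressed syllable, so rule 1 applies → [ə].
/f/ — between /o/ and /e/, between two vowels — surfaces as [v] (rule 2).
/e/ — between /f/ and /ɡ/, in an unstressed syllable — surfaces as [ə] (rule 1).
/ɡ/ (between /e/ and /s/): no rule targets it → [ɡ].
/s/ — between /ɡ/ and /e/; rule 2 does not apply here → [s].
/e/ (word-final) fails the environment for rule 1, so it stays [e].

[jəɡʃəvəɡˈse]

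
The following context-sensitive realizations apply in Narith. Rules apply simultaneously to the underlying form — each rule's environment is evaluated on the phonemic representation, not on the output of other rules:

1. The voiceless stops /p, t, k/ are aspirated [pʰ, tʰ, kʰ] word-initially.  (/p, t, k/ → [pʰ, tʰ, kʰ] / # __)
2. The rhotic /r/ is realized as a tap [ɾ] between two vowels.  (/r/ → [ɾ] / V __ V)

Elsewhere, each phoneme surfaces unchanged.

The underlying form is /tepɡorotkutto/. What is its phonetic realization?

[tʰepɡoɾotkutto]

/t/ (word-initial): word-initially, so rule 1 applies → [tʰ].
/e/ (between /t/ and /p/): no rule targets it → [e].
/p/ (between /e/ and /ɡ/) fails the environment for rule 1, so it stays [p].
/ɡ/ — not in any rule's target class → [ɡ].
/o/ — not in any rule's target class → [o].
/r/ — between /o/ and /o/, between two vowels — surfaces as [ɾ] (rule 2).
/o/ (between /r/ and /t/) is unaffected → [o].
/t/ (between /o/ and /k/) is in the target of rule 1 but the environment (word-initially) is not met → [t].
/k/ (between /t/ and /u/): rule 1 targets it, but not word-initially → unchanged [k].
/u/ stays [u].
/t/ — between /u/ and /t/; rule 1 does not apply here → [t].
/t/ — between /t/ and /o/; rule 1 does not apply here → [t].
/o/ (word-final): no rule targets it → [o].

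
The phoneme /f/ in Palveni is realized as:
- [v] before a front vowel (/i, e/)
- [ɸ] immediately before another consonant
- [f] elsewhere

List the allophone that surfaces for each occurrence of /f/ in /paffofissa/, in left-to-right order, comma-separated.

[ɸ], [f], [v]

Occurrence 1 (position 3): immediately before another consonant → [ɸ].
Occurrence 2 (position 4): no conditioning environment matches → elsewhere allophone [f].
Occurrence 3 (position 6): before a front vowel (/i, e/) → [v].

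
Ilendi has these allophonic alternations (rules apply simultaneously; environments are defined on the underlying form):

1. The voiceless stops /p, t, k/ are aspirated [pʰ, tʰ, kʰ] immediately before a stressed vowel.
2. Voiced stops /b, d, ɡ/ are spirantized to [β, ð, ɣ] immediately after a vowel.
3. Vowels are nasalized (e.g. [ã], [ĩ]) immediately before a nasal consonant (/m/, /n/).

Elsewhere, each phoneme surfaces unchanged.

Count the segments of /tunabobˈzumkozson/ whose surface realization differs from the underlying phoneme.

5

Segments that undergo a rule: /u/ → [ũ] (rule 3); /b/ → [β] (rule 2); /b/ → [β] (rule 2); /u/ → [ũ] (rule 3); /o/ → [õ] (rule 3).
All other segments surface unchanged.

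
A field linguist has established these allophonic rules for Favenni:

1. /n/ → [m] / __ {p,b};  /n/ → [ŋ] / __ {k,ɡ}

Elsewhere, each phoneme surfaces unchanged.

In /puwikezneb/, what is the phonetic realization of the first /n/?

[n]

/n/ (between /z/ and /e/): rule 1 targets it, but not before a labial or velar stop → unchanged [n].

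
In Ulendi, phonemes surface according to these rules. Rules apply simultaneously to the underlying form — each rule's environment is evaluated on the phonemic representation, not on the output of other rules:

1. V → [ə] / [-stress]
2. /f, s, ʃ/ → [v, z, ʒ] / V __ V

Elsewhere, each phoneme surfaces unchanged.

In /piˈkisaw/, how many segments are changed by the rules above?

Segments that undergo a rule: /i/ → [ə] (rule 1); /s/ → [z] (rule 2); /a/ → [ə] (rule 1).
All other segments surface unchanged.

3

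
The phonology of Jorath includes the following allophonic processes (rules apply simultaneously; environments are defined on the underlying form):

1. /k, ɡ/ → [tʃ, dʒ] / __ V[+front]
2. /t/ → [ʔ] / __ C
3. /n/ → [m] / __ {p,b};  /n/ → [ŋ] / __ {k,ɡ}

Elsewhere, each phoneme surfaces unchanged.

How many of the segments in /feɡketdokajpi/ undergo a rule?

2

Segments that undergo a rule: /k/ → [tʃ] (rule 1); /t/ → [ʔ] (rule 2).
All other segments surface unchanged.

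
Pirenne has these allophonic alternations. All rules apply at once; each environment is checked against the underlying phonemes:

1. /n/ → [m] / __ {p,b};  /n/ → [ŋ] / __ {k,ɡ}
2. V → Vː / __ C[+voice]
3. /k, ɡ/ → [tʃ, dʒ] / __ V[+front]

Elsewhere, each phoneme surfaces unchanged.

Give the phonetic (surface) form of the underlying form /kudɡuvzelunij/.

/k/ — word-initial; rule 3 does not apply here → [k].
/u/ — between /k/ and /d/, before a voiced consonant — surfaces as [uː] (rule 2).
/ɡ/ — between /d/ and /u/; rule 3 does not apply here → [ɡ].
/u/ meets the environment for rule 2 (before a voiced consonant) → [uː].
/e/ meets the environment for rule 2 (before a voiced consonant) → [eː].
/u/ — between /l/ and /n/, before a voiced consonant — surfaces as [uː] (rule 2).
/n/ (between /u/ and /i/) is in the target of rule 1 but the environment (before a labial or velar stop) is not met → [n].
/i/ — between /n/ and /j/, before a voiced consonant — surfaces as [iː] (rule 2).

[kuːdɡuːvzeːluːniːj]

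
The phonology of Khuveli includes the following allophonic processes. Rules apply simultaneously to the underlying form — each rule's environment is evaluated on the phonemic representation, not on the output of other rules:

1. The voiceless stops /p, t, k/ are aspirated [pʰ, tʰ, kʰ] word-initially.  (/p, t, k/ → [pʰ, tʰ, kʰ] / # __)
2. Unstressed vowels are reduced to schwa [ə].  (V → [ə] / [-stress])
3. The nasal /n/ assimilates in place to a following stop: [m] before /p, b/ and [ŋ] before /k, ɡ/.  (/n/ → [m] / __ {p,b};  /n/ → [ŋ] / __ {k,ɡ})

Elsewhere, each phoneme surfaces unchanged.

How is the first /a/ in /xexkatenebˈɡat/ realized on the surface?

/a/ (between /k/ and /t/): in an unstressed syllable, so rule 2 applies → [ə].

[ə]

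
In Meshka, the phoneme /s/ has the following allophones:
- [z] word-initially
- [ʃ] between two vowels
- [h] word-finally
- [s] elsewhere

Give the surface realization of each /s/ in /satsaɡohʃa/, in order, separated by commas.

Occurrence 1 (position 1): word-initially → [z].
Occurrence 2 (position 4): no conditioning environment matches → elsewhere allophone [s].

[z], [s]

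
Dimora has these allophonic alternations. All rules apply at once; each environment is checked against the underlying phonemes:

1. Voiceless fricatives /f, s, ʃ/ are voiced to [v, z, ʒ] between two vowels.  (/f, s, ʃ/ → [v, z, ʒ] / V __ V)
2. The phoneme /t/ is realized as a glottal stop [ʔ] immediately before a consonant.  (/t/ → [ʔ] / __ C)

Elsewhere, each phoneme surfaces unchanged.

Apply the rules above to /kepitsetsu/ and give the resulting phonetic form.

[kepiʔseʔsu]

/k/ — not in any rule's target class → [k].
/e/ (between /k/ and /p/): no rule targets it → [e].
/p/ — not in any rule's target class → [p].
/i/ — not in any rule's target class → [i].
Rule 2 applies to /t/ (between /i/ and /s/: immediately before a consonant) → [ʔ].
/s/ (between /t/ and /e/) fails the environment for rule 1, so it stays [s].
/e/ — not in any rule's target class → [e].
Rule 2 applies to /t/ (between /e/ and /s/: immediately before a consonant) → [ʔ].
/s/ (between /t/ and /u/): rule 1 targets it, but not between two vowels → unchanged [s].
/u/ stays [u].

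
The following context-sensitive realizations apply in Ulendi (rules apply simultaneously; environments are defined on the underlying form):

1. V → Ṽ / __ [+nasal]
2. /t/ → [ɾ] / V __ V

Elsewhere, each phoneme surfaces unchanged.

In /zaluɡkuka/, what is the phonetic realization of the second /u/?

/u/ (between /k/ and /k/) fails the environment for rule 1, so it stays [u].

[u]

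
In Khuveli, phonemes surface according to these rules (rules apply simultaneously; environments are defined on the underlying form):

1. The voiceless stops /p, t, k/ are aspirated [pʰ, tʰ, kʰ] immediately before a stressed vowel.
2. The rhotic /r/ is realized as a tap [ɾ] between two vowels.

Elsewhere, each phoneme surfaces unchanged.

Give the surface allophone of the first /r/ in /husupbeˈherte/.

[r]

/r/ (between /e/ and /t/) is in the target of rule 2 but the environment (between two vowels) is not met → [r].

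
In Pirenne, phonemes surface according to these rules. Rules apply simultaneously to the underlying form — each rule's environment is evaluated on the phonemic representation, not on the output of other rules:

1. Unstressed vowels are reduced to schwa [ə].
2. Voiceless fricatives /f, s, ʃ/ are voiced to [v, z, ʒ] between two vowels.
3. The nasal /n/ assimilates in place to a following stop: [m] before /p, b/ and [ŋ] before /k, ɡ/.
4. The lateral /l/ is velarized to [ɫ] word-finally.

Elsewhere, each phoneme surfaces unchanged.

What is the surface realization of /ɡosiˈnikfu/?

/o/ meets the environment for rule 1 (in an unstressed syllable) → [ə].
/s/ — between /o/ and /i/, between two vowels — surfaces as [z] (rule 2).
/i/ — between /s/ and /n/, in an unstressed syllable — surfaces as [ə] (rule 1).
/n/ (between /i/ and /i/) is in the target of rule 3 but the environment (before a labial or velar stop) is not met → [n].
/i/ (between /n/ and /k/) fails the environment for rule 1, so it stays [i].
/f/ (between /k/ and /u/) is in the target of rule 2 but the environment (between two vowels) is not met → [f].
/u/ (word-final): in an unstressed syllable, so rule 1 applies → [ə].

[ɡəzəˈnikfə]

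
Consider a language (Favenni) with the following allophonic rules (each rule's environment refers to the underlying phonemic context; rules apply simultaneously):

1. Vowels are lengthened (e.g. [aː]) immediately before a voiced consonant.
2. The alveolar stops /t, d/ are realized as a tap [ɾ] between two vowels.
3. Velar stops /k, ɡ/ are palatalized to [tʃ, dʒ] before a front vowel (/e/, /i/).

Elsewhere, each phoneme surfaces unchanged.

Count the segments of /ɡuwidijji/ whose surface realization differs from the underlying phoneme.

4

Segments that undergo a rule: /u/ → [uː] (rule 1); /i/ → [iː] (rule 1); /d/ → [ɾ] (rule 2); /i/ → [iː] (rule 1).
All other segments surface unchanged.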